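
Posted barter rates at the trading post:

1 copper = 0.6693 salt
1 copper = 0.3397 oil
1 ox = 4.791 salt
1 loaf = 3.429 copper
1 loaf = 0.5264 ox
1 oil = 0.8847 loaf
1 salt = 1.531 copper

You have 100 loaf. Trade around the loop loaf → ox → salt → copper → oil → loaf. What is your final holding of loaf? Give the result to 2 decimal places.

116.04

100 loaf × 0.5264 = 52.64 ox
52.64 ox × 4.791 = 252.19824 salt
252.19824 salt × 1.531 = 386.11550544 copper
386.11550544 copper × 0.3397 = 131.163437197968 oil
131.163437197968 oil × 0.8847 = 116.0402928890422896 loaf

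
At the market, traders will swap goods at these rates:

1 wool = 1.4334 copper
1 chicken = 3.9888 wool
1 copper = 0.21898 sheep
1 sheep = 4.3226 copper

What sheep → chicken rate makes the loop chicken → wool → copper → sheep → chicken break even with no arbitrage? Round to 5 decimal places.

0.79870

Known legs of the cycle: 3.9888 × 1.4334 × 0.21898 = 1.2520282055616
For no arbitrage the full-cycle product must be 1, so the missing rate is 1 / 1.2520282055616 ≈ 0.7987041.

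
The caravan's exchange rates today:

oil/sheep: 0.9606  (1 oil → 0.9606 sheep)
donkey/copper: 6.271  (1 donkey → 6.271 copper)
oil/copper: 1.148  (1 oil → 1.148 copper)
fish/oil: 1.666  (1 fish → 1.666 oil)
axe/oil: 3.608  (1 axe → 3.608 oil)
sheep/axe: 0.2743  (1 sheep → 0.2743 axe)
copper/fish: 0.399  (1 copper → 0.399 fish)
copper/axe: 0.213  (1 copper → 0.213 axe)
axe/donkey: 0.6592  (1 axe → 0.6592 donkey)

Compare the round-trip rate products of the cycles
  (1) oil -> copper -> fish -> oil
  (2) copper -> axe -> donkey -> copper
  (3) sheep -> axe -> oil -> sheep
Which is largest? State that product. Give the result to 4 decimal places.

(1) 1.148 × 0.399 × 1.666 = 0.76311
(2) 0.213 × 0.6592 × 6.271 = 0.88051
(3) 0.2743 × 3.608 × 0.9606 = 0.95068
Highest is cycle (3) at 0.9507 (≤1, no arbitrage).

0.9507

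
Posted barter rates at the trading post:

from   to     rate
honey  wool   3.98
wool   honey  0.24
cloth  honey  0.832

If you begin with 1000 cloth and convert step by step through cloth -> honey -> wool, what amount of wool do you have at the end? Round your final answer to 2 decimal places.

1000 cloth × 0.832 = 832 honey
832 honey × 3.98 = 3311.36 wool

3311.36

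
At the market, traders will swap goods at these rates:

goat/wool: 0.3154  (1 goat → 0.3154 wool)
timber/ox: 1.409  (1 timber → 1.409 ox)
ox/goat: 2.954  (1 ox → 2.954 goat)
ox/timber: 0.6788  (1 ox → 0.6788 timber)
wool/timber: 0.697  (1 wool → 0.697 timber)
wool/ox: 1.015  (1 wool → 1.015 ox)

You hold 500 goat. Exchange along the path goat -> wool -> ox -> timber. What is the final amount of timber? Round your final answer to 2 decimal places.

500 goat × 0.3154 = 157.7 wool
157.7 wool × 1.015 = 160.0655 ox
160.0655 ox × 0.6788 = 108.6524614 timber

108.65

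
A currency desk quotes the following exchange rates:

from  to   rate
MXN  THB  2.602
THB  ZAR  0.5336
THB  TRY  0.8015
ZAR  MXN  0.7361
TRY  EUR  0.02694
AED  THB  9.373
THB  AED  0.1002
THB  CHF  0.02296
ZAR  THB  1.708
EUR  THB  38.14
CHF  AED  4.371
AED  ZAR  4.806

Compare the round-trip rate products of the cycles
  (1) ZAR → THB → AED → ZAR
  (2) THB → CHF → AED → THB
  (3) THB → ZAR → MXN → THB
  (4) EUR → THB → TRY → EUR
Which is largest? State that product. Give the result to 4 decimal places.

1.0220

(1) 1.708 × 0.1002 × 4.806 = 0.82251
(2) 0.02296 × 4.371 × 9.373 = 0.94066
(3) 0.5336 × 0.7361 × 2.602 = 1.02202
(4) 38.14 × 0.8015 × 0.02694 = 0.82353
Highest is cycle (3) at 1.0220 (>1, arbitrage).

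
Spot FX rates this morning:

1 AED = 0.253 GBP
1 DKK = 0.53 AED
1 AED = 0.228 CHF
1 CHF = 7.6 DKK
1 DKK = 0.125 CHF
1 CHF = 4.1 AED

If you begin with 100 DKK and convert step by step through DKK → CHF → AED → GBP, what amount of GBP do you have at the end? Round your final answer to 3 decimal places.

100 DKK × 0.125 = 12.5 CHF
12.5 CHF × 4.1 = 51.25 AED
51.25 AED × 0.253 = 12.96625 GBP

12.966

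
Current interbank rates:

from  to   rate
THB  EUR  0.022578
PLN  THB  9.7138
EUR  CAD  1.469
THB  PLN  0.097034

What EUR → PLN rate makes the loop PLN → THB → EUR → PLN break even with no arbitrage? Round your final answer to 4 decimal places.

Known legs of the cycle: 9.7138 × 0.022578 = 0.2193181764
For no arbitrage the full-cycle product must be 1, so the missing rate is 1 / 0.2193181764 ≈ 4.559586.

4.5596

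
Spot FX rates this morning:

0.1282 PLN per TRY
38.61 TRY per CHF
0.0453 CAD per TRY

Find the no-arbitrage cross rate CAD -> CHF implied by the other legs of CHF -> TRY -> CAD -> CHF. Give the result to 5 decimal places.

Known legs of the cycle: 38.61 × 0.0453 = 1.749033
For no arbitrage the full-cycle product must be 1, so the missing rate is 1 / 1.749033 ≈ 0.5717445.

0.57174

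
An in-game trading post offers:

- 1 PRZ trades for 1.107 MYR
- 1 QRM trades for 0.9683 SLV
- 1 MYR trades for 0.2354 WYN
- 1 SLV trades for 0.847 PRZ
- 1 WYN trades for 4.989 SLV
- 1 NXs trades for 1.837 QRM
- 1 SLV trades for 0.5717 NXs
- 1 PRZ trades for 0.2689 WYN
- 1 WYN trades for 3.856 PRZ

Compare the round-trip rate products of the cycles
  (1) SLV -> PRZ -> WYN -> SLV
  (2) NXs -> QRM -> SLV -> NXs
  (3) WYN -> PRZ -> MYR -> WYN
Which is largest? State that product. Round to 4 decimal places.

1.1363

(1) 0.847 × 0.2689 × 4.989 = 1.13629
(2) 1.837 × 0.9683 × 0.5717 = 1.01692
(3) 3.856 × 1.107 × 0.2354 = 1.00483
Highest is cycle (1) at 1.1363 (>1, arbitrage).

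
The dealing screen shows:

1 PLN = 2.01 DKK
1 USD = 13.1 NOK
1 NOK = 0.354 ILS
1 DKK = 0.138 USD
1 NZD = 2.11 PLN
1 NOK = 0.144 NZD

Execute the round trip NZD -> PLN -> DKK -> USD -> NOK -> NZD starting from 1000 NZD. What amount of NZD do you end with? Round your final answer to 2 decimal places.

1000 NZD × 2.11 = 2110 PLN
2110 PLN × 2.01 = 4241.1 DKK
4241.1 DKK × 0.138 = 585.2718 USD
585.2718 USD × 13.1 = 7667.06058 NOK
7667.06058 NOK × 0.144 = 1104.05672352 NZD

1104.06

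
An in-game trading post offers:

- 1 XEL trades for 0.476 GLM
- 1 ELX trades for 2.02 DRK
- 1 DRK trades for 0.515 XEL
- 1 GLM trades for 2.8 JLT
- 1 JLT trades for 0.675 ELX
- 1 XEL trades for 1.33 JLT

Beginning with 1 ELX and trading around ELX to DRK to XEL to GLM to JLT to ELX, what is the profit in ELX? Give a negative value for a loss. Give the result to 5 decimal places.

1 ELX × 2.02 = 2.02 DRK
2.02 DRK × 0.515 = 1.0403 XEL
1.0403 XEL × 0.476 = 0.4951828 GLM
0.4951828 GLM × 2.8 = 1.38651184 JLT
1.38651184 JLT × 0.675 = 0.935895492 ELX
Net change: 0.935895492 − 1 = -0.064104508 ELX

-0.06410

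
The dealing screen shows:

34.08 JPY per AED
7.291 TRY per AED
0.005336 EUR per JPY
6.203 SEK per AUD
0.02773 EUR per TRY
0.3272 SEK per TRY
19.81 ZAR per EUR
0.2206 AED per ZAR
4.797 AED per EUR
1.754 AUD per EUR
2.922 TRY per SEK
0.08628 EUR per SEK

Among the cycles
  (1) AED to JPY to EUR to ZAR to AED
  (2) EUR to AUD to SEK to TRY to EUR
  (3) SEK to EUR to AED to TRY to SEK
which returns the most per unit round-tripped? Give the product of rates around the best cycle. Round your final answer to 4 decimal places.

0.9874

(1) 34.08 × 0.005336 × 19.81 × 0.2206 = 0.79470
(2) 1.754 × 6.203 × 2.922 × 0.02773 = 0.88158
(3) 0.08628 × 4.797 × 7.291 × 0.3272 = 0.98737
Highest is cycle (3) at 0.9874 (≤1, no arbitrage).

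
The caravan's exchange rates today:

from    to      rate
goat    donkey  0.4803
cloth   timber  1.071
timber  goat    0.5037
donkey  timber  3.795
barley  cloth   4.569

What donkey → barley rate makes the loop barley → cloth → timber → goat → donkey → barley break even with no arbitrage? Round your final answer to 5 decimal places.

Known legs of the cycle: 4.569 × 1.071 × 0.5037 × 0.4803 = 1.18384587814689
For no arbitrage the full-cycle product must be 1, so the missing rate is 1 / 1.18384587814689 ≈ 0.8447046.

0.84470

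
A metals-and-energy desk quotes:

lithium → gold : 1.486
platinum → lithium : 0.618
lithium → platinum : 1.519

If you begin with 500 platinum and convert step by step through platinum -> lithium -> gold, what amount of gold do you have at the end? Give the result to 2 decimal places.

459.17

500 platinum × 0.618 = 309 lithium
309 lithium × 1.486 = 459.174 gold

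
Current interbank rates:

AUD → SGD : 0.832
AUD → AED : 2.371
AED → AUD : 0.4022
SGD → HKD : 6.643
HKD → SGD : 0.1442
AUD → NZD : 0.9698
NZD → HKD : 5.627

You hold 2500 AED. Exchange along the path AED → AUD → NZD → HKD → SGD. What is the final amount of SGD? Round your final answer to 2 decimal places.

2500 AED × 0.4022 = 1005.5 AUD
1005.5 AUD × 0.9698 = 975.1339 NZD
975.1339 NZD × 5.627 = 5487.0784553 HKD
5487.0784553 HKD × 0.1442 = 791.23671325426 SGD

791.24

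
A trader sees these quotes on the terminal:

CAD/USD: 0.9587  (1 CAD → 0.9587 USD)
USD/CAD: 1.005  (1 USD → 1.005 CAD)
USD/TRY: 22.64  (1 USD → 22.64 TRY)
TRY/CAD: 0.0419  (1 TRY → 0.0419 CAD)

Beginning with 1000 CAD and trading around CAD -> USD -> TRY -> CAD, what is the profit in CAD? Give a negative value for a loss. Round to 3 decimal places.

1000 CAD × 0.9587 = 958.7 USD
958.7 USD × 22.64 = 21704.968 TRY
21704.968 TRY × 0.0419 = 909.4381592 CAD
Net change: 909.4381592 − 1000 = -90.5618408 CAD

-90.562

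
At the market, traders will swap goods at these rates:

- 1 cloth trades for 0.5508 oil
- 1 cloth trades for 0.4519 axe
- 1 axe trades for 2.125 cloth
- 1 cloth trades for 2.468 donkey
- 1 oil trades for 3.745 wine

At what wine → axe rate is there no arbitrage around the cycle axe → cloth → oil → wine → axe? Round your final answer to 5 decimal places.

Known legs of the cycle: 2.125 × 0.5508 × 3.745 = 4.38333525
For no arbitrage the full-cycle product must be 1, so the missing rate is 1 / 4.38333525 ≈ 0.2281368.

0.22814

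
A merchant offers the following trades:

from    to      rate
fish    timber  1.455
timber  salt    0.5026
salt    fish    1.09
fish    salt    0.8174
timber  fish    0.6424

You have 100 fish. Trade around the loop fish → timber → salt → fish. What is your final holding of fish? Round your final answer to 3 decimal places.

79.710

100 fish × 1.455 = 145.5 timber
145.5 timber × 0.5026 = 73.1283 salt
73.1283 salt × 1.09 = 79.709847 fish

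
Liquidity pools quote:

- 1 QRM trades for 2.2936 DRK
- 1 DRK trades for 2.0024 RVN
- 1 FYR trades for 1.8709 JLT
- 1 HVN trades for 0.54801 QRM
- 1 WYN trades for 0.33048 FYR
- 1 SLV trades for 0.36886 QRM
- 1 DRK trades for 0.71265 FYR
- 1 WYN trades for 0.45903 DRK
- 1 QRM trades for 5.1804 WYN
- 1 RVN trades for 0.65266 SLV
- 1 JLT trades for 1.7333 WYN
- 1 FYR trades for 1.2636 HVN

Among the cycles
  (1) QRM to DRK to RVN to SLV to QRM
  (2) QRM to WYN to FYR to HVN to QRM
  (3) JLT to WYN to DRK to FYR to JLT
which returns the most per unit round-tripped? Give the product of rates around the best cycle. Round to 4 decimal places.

1.1855

(1) 2.2936 × 2.0024 × 0.65266 × 0.36886 = 1.10565
(2) 5.1804 × 0.33048 × 1.2636 × 0.54801 = 1.18551
(3) 1.7333 × 0.45903 × 0.71265 × 1.8709 = 1.06082
Highest is cycle (2) at 1.1855 (>1, arbitrage).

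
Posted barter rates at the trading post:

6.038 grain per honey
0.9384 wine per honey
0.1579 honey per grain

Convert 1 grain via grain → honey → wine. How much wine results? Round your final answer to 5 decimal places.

0.14817

1 grain × 0.1579 = 0.1579 honey
0.1579 honey × 0.9384 = 0.14817336 wine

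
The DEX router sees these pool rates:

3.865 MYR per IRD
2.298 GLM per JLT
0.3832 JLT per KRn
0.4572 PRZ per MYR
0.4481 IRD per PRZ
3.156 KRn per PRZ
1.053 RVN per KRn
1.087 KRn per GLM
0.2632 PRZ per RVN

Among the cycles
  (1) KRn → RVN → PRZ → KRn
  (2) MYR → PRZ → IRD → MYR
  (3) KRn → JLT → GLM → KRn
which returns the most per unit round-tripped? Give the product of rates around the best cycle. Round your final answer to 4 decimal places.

0.9572

(1) 1.053 × 0.2632 × 3.156 = 0.87468
(2) 0.4572 × 0.4481 × 3.865 = 0.79183
(3) 0.3832 × 2.298 × 1.087 = 0.95721
Highest is cycle (3) at 0.9572 (≤1, no arbitrage).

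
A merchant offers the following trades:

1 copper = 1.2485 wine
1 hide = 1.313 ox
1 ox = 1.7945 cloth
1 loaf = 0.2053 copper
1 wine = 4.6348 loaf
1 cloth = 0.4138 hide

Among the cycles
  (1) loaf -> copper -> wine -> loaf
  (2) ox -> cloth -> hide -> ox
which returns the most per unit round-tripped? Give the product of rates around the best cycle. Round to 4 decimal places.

(1) 0.2053 × 1.2485 × 4.6348 = 1.18798
(2) 1.7945 × 0.4138 × 1.313 = 0.97499
Highest is cycle (1) at 1.1880 (>1, arbitrage).

1.1880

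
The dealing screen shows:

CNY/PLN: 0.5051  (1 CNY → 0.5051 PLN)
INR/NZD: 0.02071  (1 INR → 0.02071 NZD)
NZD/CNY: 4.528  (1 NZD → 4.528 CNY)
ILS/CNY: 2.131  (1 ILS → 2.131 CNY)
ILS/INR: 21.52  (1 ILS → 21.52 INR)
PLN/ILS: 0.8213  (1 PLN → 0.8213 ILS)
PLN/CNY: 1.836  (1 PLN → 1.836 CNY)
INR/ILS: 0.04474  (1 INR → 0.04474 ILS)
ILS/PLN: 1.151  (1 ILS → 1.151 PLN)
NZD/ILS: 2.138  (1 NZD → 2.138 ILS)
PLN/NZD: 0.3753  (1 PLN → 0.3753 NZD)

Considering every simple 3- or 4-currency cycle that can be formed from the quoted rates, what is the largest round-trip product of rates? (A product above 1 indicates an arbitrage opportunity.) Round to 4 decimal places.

ILS→INR→NZD→ILS: 21.52 × 0.02071 × 2.138 = 0.95286
ILS→PLN→NZD→ILS: 1.151 × 0.3753 × 2.138 = 0.92355
ILS→CNY→PLN→ILS: 2.131 × 0.5051 × 0.8213 = 0.88402
ILS→CNY→PLN→NZD→ILS: 2.131 × 0.5051 × 0.3753 × 2.138 = 0.86367
CNY→PLN→NZD→CNY: 0.5051 × 0.3753 × 4.528 = 0.85835
Maximum is ILS→INR→NZD→ILS at 0.9529; no arbitrage — every cycle loses value.

0.9529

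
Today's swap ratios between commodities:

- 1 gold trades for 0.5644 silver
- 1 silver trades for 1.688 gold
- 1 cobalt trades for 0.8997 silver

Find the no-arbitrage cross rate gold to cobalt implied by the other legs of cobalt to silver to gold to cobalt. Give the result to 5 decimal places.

0.65846

Known legs of the cycle: 0.8997 × 1.688 = 1.5186936
For no arbitrage the full-cycle product must be 1, so the missing rate is 1 / 1.5186936 ≈ 0.6584607.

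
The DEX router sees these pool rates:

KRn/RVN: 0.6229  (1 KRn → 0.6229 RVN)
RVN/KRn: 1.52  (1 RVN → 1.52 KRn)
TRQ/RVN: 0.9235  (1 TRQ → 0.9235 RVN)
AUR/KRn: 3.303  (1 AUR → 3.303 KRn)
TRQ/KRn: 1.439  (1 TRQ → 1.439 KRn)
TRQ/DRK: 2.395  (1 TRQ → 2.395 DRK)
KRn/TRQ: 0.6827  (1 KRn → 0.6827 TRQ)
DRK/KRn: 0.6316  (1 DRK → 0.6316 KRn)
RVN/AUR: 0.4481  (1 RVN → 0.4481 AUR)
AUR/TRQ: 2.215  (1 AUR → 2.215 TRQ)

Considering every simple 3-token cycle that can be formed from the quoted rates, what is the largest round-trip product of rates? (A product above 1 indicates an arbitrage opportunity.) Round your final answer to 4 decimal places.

DRK→KRn→TRQ→DRK: 0.6316 × 0.6827 × 2.395 = 1.03271
TRQ→RVN→KRn→TRQ: 0.9235 × 1.52 × 0.6827 = 0.95832
AUR→KRn→RVN→AUR: 3.303 × 0.6229 × 0.4481 = 0.92194
TRQ→RVN→AUR→TRQ: 0.9235 × 0.4481 × 2.215 = 0.91661
Maximum is DRK→KRn→TRQ→DRK at 1.0327; arbitrage exists.

1.0327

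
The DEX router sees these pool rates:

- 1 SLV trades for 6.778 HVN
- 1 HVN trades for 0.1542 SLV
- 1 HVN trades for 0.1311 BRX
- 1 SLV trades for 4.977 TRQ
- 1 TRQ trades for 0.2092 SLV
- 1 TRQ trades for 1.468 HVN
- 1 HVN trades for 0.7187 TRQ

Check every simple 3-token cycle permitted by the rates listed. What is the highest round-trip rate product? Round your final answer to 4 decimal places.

1.1266

TRQ→HVN→SLV→TRQ: 1.468 × 0.1542 × 4.977 = 1.12662
TRQ→SLV→HVN→TRQ: 0.2092 × 6.778 × 0.7187 = 1.01909
Maximum is TRQ→HVN→SLV→TRQ at 1.1266; arbitrage exists.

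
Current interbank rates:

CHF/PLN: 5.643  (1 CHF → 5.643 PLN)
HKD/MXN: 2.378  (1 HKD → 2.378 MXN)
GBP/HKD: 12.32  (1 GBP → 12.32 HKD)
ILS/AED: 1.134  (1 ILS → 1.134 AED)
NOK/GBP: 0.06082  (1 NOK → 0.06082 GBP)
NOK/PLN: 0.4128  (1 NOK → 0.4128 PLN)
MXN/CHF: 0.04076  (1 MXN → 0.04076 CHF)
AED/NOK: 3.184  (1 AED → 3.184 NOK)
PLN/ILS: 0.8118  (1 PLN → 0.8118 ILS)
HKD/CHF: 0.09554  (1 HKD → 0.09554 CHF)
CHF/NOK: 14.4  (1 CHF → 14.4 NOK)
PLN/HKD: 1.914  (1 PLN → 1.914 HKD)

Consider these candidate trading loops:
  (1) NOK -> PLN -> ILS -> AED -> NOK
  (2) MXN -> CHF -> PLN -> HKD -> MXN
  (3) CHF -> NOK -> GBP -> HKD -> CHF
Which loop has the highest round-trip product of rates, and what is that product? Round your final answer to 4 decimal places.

1.2100

(1) 0.4128 × 0.8118 × 1.134 × 3.184 = 1.20997
(2) 0.04076 × 5.643 × 1.914 × 2.378 = 1.04688
(3) 14.4 × 0.06082 × 12.32 × 0.09554 = 1.03087
Highest is cycle (1) at 1.2100 (>1, arbitrage).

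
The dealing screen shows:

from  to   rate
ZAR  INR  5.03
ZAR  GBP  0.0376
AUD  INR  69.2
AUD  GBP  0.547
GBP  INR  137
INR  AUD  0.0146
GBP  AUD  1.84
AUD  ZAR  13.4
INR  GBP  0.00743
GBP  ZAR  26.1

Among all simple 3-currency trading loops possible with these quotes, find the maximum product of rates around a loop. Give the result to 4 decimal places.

AUD→GBP→INR→AUD: 0.547 × 137 × 0.0146 = 1.09411
AUD→ZAR→INR→AUD: 13.4 × 5.03 × 0.0146 = 0.98407
GBP→ZAR→INR→GBP: 26.1 × 5.03 × 0.00743 = 0.97543
AUD→INR→GBP→AUD: 69.2 × 0.00743 × 1.84 = 0.94605
AUD→ZAR→GBP→AUD: 13.4 × 0.0376 × 1.84 = 0.92707
Maximum is AUD→GBP→INR→AUD at 1.0941; arbitrage exists.

1.0941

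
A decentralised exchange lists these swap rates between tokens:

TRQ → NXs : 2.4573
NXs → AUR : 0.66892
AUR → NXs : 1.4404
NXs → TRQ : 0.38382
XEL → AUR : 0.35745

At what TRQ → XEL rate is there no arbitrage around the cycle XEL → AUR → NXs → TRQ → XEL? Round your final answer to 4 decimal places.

5.0603

Known legs of the cycle: 0.35745 × 1.4404 × 0.38382 = 0.1976177795436
For no arbitrage the full-cycle product must be 1, so the missing rate is 1 / 0.1976177795436 ≈ 5.060273.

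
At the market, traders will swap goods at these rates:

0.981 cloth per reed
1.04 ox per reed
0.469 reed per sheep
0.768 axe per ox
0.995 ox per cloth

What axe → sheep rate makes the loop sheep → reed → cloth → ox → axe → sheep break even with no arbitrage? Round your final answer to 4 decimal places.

2.8443

Known legs of the cycle: 0.469 × 0.981 × 0.995 × 0.768 = 0.35158161024
For no arbitrage the full-cycle product must be 1, so the missing rate is 1 / 0.35158161024 ≈ 2.844290.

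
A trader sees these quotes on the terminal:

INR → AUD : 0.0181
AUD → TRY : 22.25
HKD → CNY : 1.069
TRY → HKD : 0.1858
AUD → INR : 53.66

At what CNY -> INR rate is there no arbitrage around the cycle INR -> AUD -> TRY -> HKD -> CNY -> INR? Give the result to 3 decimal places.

12.502

Known legs of the cycle: 0.0181 × 22.25 × 0.1858 × 1.069 = 0.079989320045
For no arbitrage the full-cycle product must be 1, so the missing rate is 1 / 0.079989320045 ≈ 12.50167.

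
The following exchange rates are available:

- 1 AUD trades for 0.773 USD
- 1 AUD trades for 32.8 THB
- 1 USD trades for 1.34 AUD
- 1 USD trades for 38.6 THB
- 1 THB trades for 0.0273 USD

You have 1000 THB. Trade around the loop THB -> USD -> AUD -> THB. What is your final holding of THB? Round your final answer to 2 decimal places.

1000 THB × 0.0273 = 27.3 USD
27.3 USD × 1.34 = 36.582 AUD
36.582 AUD × 32.8 = 1199.8896 THB

1199.89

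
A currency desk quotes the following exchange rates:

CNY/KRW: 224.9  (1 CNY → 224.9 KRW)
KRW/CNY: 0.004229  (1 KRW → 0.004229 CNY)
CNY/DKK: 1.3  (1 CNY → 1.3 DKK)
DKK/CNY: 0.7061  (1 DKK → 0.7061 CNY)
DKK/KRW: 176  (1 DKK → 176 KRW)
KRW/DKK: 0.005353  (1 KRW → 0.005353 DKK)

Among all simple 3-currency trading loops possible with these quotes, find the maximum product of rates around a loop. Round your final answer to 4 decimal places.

0.9676

DKK→KRW→CNY→DKK: 176 × 0.004229 × 1.3 = 0.96760
DKK→CNY→KRW→DKK: 0.7061 × 224.9 × 0.005353 = 0.85007
Maximum is DKK→KRW→CNY→DKK at 0.9676; no arbitrage — every cycle loses value.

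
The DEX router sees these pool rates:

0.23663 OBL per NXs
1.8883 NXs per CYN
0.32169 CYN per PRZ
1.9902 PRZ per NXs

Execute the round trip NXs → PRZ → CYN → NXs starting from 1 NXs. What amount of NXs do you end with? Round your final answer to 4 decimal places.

1 NXs × 1.9902 = 1.9902 PRZ
1.9902 PRZ × 0.32169 = 0.640227438 CYN
0.640227438 CYN × 1.8883 = 1.2089414711754 NXs

1.2089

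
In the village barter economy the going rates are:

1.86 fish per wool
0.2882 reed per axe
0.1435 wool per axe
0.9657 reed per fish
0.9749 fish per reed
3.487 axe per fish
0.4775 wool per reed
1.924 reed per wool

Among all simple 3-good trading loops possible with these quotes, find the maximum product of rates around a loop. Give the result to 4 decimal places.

0.9797

reed→fish→axe→reed: 0.9749 × 3.487 × 0.2882 = 0.97973
axe→wool→fish→axe: 0.1435 × 1.86 × 3.487 = 0.93072
reed→wool→fish→reed: 0.4775 × 1.86 × 0.9657 = 0.85769
Maximum is reed→fish→axe→reed at 0.9797; no arbitrage — every cycle loses value.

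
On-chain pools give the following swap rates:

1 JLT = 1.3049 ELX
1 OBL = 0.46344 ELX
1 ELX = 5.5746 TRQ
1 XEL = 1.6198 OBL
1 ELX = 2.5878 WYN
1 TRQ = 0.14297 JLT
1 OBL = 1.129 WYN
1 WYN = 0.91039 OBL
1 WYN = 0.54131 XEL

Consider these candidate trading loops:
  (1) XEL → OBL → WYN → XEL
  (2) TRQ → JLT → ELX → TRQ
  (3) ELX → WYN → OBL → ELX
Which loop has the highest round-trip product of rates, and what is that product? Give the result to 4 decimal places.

1.0918

(1) 1.6198 × 1.129 × 0.54131 = 0.98992
(2) 0.14297 × 1.3049 × 5.5746 = 1.04001
(3) 2.5878 × 0.91039 × 0.46344 = 1.09182
Highest is cycle (3) at 1.0918 (>1, arbitrage).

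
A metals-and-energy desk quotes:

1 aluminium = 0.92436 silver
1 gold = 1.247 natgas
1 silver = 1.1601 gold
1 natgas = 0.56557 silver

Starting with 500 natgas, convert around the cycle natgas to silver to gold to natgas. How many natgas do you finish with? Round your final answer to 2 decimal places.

409.09

500 natgas × 0.56557 = 282.785 silver
282.785 silver × 1.1601 = 328.0588785 gold
328.0588785 gold × 1.247 = 409.0894214895 natgas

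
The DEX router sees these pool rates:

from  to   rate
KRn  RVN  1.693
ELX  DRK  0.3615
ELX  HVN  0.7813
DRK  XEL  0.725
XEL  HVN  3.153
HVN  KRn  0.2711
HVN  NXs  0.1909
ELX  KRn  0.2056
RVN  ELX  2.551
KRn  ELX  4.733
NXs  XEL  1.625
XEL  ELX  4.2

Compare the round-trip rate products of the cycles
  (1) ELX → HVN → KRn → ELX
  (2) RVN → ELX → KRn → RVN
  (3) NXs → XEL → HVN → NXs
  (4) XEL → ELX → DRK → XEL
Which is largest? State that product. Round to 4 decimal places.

(1) 0.7813 × 0.2711 × 4.733 = 1.00250
(2) 2.551 × 0.2056 × 1.693 = 0.88795
(3) 1.625 × 3.153 × 0.1909 = 0.97810
(4) 4.2 × 0.3615 × 0.725 = 1.10077
Highest is cycle (4) at 1.1008 (>1, arbitrage).

1.1008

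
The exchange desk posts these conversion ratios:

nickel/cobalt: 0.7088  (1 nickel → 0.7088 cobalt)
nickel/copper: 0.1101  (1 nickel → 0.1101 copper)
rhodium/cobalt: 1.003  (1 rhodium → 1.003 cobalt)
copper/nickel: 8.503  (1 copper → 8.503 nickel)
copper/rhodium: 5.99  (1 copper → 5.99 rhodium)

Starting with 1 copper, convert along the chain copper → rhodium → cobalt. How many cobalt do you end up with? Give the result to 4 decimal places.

6.0080

1 copper × 5.99 = 5.99 rhodium
5.99 rhodium × 1.003 = 6.00797 cobalt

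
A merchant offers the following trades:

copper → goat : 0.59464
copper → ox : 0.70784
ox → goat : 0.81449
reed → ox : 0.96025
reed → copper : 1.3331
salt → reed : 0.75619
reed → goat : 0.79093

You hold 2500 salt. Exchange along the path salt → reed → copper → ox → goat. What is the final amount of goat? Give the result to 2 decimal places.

1452.96

2500 salt × 0.75619 = 1890.475 reed
1890.475 reed × 1.3331 = 2520.1922225 copper
2520.1922225 copper × 0.70784 = 1783.8928627744 ox
1783.8928627744 ox × 0.81449 = 1452.962897801121056 goat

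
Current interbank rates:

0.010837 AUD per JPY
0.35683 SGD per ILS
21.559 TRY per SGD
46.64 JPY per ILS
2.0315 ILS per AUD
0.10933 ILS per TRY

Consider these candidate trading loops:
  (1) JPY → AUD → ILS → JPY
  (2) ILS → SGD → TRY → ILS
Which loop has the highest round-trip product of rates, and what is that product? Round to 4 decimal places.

1.0268

(1) 0.010837 × 2.0315 × 46.64 = 1.02680
(2) 0.35683 × 21.559 × 0.10933 = 0.84106
Highest is cycle (1) at 1.0268 (>1, arbitrage).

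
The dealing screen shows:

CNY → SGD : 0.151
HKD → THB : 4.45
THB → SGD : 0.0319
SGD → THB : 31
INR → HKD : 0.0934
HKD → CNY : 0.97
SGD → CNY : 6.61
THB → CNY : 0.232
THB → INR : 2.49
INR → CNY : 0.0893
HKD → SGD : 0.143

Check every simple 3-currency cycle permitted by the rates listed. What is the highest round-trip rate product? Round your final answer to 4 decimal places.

1.0860

CNY→SGD→THB→CNY: 0.151 × 31 × 0.232 = 1.08599
INR→HKD→THB→INR: 0.0934 × 4.45 × 2.49 = 1.03492
Maximum is CNY→SGD→THB→CNY at 1.0860; arbitrage exists.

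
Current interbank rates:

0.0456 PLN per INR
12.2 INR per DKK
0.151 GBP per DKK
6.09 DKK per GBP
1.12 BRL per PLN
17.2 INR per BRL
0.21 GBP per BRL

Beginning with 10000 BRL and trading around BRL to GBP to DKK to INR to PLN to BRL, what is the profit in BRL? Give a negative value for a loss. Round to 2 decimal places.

-2031.45

10000 BRL × 0.21 = 2100 GBP
2100 GBP × 6.09 = 12789 DKK
12789 DKK × 12.2 = 156025.8 INR
156025.8 INR × 0.0456 = 7114.77648 PLN
7114.77648 PLN × 1.12 = 7968.5496576 BRL
Net change: 7968.5496576 − 10000 = -2031.4503424 BRL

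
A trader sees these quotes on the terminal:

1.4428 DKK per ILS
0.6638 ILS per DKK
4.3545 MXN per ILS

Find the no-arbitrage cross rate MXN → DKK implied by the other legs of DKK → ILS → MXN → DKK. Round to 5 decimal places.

0.34596

Known legs of the cycle: 0.6638 × 4.3545 = 2.8905171
For no arbitrage the full-cycle product must be 1, so the missing rate is 1 / 2.8905171 ≈ 0.3459589.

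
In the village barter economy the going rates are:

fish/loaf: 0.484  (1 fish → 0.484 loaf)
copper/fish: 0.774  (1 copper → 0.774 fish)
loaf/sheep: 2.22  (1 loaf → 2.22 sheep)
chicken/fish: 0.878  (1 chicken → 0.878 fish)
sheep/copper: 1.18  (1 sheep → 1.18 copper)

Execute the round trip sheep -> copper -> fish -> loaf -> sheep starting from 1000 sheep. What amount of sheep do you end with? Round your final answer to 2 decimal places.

1000 sheep × 1.18 = 1180 copper
1180 copper × 0.774 = 913.32 fish
913.32 fish × 0.484 = 442.04688 loaf
442.04688 loaf × 2.22 = 981.3440736 sheep

981.34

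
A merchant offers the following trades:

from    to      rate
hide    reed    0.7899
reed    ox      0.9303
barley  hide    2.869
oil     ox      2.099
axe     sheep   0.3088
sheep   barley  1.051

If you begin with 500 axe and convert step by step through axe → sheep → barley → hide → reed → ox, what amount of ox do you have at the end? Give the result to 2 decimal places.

500 axe × 0.3088 = 154.4 sheep
154.4 sheep × 1.051 = 162.2744 barley
162.2744 barley × 2.869 = 465.5652536 hide
465.5652536 hide × 0.7899 = 367.74999381864 reed
367.74999381864 reed × 0.9303 = 342.117819249480792 ox

342.12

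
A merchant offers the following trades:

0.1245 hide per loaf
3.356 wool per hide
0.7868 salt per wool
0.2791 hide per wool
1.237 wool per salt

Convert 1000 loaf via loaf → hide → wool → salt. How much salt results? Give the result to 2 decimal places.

1000 loaf × 0.1245 = 124.5 hide
124.5 hide × 3.356 = 417.822 wool
417.822 wool × 0.7868 = 328.7423496 salt

328.74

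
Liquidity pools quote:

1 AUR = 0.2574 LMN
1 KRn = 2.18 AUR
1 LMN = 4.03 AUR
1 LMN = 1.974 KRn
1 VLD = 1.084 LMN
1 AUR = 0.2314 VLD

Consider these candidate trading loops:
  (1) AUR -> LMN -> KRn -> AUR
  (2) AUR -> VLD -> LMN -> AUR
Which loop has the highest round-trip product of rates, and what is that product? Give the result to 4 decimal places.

1.1077

(1) 0.2574 × 1.974 × 2.18 = 1.10767
(2) 0.2314 × 1.084 × 4.03 = 1.01088
Highest is cycle (1) at 1.1077 (>1, arbitrage).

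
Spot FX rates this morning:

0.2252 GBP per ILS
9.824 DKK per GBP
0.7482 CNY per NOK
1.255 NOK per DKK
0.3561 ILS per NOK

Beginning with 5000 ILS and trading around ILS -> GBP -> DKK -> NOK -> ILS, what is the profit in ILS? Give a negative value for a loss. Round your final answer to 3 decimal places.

-56.410

5000 ILS × 0.2252 = 1126 GBP
1126 GBP × 9.824 = 11061.824 DKK
11061.824 DKK × 1.255 = 13882.58912 NOK
13882.58912 NOK × 0.3561 = 4943.589985632 ILS
Net change: 4943.589985632 − 5000 = -56.410014368 ILS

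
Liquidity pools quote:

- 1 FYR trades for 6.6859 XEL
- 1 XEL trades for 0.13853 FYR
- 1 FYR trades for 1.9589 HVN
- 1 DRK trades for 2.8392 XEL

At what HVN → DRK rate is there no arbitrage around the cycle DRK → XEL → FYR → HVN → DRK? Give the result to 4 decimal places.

Known legs of the cycle: 2.8392 × 0.13853 × 1.9589 = 0.7704635311464
For no arbitrage the full-cycle product must be 1, so the missing rate is 1 / 0.7704635311464 ≈ 1.297920.

1.2979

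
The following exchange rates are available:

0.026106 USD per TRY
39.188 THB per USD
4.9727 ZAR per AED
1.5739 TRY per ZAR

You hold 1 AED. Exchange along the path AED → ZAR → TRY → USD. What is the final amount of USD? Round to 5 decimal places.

0.20432

1 AED × 4.9727 = 4.9727 ZAR
4.9727 ZAR × 1.5739 = 7.82653253 TRY
7.82653253 TRY × 0.026106 = 0.20431945822818 USD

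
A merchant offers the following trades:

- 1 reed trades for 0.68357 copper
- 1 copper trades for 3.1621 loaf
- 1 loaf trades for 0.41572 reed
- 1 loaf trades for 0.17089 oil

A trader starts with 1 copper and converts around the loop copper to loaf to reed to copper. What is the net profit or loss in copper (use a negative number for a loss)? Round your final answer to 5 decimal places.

1 copper × 3.1621 = 3.1621 loaf
3.1621 loaf × 0.41572 = 1.314548212 reed
1.314548212 reed × 0.68357 = 0.89858572127684 copper
Net change: 0.89858572127684 − 1 = -0.10141427872316 copper

-0.10141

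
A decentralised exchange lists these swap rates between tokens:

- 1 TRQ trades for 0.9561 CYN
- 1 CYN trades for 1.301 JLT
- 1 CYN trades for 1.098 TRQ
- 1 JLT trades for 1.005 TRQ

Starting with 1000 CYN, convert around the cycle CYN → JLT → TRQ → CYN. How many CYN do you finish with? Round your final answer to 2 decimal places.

1000 CYN × 1.301 = 1301 JLT
1301 JLT × 1.005 = 1307.505 TRQ
1307.505 TRQ × 0.9561 = 1250.1055305 CYN

1250.11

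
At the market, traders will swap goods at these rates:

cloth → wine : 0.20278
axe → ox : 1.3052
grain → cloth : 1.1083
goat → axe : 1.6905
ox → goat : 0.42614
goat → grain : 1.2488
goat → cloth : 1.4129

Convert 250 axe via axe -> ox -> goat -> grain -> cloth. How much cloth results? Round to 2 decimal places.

192.45

250 axe × 1.3052 = 326.3 ox
326.3 ox × 0.42614 = 139.049482 goat
139.049482 goat × 1.2488 = 173.6449931216 grain
173.6449931216 grain × 1.1083 = 192.45074587666928 cloth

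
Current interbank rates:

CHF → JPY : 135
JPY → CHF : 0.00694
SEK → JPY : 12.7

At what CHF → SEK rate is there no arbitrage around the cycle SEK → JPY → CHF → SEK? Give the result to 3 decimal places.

Known legs of the cycle: 12.7 × 0.00694 = 0.088138
For no arbitrage the full-cycle product must be 1, so the missing rate is 1 / 0.088138 ≈ 11.34584.

11.346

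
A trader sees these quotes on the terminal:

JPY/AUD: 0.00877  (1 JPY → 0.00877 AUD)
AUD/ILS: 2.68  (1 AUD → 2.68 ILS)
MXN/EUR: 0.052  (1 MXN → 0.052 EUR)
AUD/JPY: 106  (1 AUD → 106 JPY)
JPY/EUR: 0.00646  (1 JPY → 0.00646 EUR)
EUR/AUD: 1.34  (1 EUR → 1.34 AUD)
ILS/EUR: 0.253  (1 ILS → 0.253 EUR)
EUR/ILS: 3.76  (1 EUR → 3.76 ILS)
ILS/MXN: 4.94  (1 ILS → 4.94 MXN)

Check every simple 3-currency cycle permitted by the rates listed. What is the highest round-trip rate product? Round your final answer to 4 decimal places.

0.9659

EUR→ILS→MXN→EUR: 3.76 × 4.94 × 0.052 = 0.96587
JPY→EUR→AUD→JPY: 0.00646 × 1.34 × 106 = 0.91758
EUR→AUD→ILS→EUR: 1.34 × 2.68 × 0.253 = 0.90857
Maximum is EUR→ILS→MXN→EUR at 0.9659; no arbitrage — every cycle loses value.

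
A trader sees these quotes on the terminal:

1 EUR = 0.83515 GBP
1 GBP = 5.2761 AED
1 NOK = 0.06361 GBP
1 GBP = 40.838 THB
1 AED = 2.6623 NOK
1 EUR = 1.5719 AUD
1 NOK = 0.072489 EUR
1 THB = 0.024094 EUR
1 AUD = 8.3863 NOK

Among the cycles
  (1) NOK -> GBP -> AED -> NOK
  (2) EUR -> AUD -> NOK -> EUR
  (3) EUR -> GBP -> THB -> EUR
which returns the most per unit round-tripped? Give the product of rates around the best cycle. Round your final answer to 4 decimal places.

(1) 0.06361 × 5.2761 × 2.6623 = 0.89350
(2) 1.5719 × 8.3863 × 0.072489 = 0.95558
(3) 0.83515 × 40.838 × 0.024094 = 0.82175
Highest is cycle (2) at 0.9556 (≤1, no arbitrage).

0.9556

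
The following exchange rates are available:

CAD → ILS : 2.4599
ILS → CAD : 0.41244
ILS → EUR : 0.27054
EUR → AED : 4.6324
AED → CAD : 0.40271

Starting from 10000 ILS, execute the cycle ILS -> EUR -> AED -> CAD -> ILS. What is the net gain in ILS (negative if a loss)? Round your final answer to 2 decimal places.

2415.02

10000 ILS × 0.27054 = 2705.4 EUR
2705.4 EUR × 4.6324 = 12532.49496 AED
12532.49496 AED × 0.40271 = 5046.9610453416 CAD
5046.9610453416 CAD × 2.4599 = 12415.01947543580184 ILS
Net change: 12415.01947543580184 − 10000 = 2415.01947543580184 ILS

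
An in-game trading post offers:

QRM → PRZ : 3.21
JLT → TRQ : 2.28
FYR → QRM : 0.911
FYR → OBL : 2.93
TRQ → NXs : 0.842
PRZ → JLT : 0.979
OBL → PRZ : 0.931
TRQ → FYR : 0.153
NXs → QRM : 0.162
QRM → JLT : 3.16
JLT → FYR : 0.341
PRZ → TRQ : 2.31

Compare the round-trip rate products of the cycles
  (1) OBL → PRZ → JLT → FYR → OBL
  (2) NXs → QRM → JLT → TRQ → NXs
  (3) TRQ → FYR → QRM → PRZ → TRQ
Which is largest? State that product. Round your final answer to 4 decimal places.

1.0335

(1) 0.931 × 0.979 × 0.341 × 2.93 = 0.91066
(2) 0.162 × 3.16 × 2.28 × 0.842 = 0.98276
(3) 0.153 × 0.911 × 3.21 × 2.31 = 1.03354
Highest is cycle (3) at 1.0335 (>1, arbitrage).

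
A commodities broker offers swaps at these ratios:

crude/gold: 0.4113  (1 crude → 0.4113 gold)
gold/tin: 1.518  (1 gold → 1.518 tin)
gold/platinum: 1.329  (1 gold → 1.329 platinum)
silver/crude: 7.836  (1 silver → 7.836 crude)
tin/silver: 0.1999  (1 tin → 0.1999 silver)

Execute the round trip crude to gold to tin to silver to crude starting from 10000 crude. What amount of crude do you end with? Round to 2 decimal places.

10000 crude × 0.4113 = 4113 gold
4113 gold × 1.518 = 6243.534 tin
6243.534 tin × 0.1999 = 1248.0824466 silver
1248.0824466 silver × 7.836 = 9779.9740515576 crude

9779.97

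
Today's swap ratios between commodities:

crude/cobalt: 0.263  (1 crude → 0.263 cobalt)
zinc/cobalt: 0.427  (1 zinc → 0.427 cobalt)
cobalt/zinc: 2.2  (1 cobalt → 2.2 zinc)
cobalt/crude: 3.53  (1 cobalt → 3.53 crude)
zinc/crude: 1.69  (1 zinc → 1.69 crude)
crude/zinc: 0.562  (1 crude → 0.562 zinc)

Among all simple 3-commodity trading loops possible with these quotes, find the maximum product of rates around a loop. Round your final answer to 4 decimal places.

0.9778

cobalt→zinc→crude→cobalt: 2.2 × 1.69 × 0.263 = 0.97783
cobalt→crude→zinc→cobalt: 3.53 × 0.562 × 0.427 = 0.84711
Maximum is cobalt→zinc→crude→cobalt at 0.9778; no arbitrage — every cycle loses value.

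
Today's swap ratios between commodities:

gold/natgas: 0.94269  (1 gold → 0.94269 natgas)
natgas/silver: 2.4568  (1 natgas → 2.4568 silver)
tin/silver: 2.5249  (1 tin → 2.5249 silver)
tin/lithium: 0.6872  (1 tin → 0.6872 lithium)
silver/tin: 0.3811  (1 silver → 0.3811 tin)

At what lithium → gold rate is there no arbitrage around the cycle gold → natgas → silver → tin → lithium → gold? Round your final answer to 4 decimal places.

1.6487

Known legs of the cycle: 0.94269 × 2.4568 × 0.3811 × 0.6872 = 0.60654189413840064
For no arbitrage the full-cycle product must be 1, so the missing rate is 1 / 0.60654189413840064 ≈ 1.648691.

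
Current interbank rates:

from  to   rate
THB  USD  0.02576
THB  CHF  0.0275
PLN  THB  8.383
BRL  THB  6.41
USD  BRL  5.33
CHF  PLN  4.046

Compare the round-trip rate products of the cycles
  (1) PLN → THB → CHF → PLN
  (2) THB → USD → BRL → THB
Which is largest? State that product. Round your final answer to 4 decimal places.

0.9327

(1) 8.383 × 0.0275 × 4.046 = 0.93273
(2) 0.02576 × 5.33 × 6.41 = 0.88010
Highest is cycle (1) at 0.9327 (≤1, no arbitrage).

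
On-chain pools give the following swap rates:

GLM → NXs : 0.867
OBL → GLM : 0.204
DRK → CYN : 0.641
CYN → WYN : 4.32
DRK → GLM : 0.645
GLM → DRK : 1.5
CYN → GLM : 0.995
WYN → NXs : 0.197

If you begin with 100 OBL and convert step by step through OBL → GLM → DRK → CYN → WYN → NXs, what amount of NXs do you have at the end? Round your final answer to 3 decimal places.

16.693

100 OBL × 0.204 = 20.4 GLM
20.4 GLM × 1.5 = 30.6 DRK
30.6 DRK × 0.641 = 19.6146 CYN
19.6146 CYN × 4.32 = 84.735072 WYN
84.735072 WYN × 0.197 = 16.692809184 NXs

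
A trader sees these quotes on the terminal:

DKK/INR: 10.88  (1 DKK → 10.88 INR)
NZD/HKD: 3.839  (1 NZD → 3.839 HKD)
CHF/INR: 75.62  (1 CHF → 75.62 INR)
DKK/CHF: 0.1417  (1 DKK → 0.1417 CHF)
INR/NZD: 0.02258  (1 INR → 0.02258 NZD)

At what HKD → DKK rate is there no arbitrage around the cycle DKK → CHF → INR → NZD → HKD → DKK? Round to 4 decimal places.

Known legs of the cycle: 0.1417 × 75.62 × 0.02258 × 3.839 = 0.92885638965548
For no arbitrage the full-cycle product must be 1, so the missing rate is 1 / 0.92885638965548 ≈ 1.076593.

1.0766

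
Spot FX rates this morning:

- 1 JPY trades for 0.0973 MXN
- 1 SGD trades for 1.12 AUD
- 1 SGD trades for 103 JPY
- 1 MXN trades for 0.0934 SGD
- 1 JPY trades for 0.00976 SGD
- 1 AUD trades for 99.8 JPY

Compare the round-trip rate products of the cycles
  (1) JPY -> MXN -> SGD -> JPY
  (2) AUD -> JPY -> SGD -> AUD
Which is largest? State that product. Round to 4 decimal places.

1.0909

(1) 0.0973 × 0.0934 × 103 = 0.93605
(2) 99.8 × 0.00976 × 1.12 = 1.09093
Highest is cycle (2) at 1.0909 (>1, arbitrage).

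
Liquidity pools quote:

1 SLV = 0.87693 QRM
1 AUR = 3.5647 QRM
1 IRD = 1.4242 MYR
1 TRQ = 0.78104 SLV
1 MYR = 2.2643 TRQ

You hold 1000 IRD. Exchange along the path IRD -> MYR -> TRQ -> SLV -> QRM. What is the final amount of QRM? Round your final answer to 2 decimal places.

2208.73

1000 IRD × 1.4242 = 1424.2 MYR
1424.2 MYR × 2.2643 = 3224.81606 TRQ
3224.81606 TRQ × 0.78104 = 2518.7103355024 SLV
2518.7103355024 SLV × 0.87693 = 2208.732654512119632 QRM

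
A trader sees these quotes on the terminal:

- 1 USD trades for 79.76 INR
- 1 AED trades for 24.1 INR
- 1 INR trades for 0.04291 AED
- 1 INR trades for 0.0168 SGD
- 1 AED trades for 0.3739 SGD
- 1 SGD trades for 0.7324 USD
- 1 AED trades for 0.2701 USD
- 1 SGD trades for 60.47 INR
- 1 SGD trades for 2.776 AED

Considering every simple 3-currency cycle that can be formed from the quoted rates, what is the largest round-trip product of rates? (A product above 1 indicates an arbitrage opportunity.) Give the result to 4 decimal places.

SGD→AED→INR→SGD: 2.776 × 24.1 × 0.0168 = 1.12395
USD→INR→SGD→USD: 79.76 × 0.0168 × 0.7324 = 0.98139
SGD→INR→AED→SGD: 60.47 × 0.04291 × 0.3739 = 0.97018
USD→INR→AED→USD: 79.76 × 0.04291 × 0.2701 = 0.92442
Maximum is SGD→AED→INR→SGD at 1.1239; arbitrage exists.

1.1239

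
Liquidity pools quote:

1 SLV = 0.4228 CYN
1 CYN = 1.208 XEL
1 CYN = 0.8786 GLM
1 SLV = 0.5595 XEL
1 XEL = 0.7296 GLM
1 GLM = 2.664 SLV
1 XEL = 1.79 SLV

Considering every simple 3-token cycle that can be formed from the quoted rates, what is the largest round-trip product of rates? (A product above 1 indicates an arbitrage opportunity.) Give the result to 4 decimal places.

1.0875

SLV→XEL→GLM→SLV: 0.5595 × 0.7296 × 2.664 = 1.08747
SLV→CYN→GLM→SLV: 0.4228 × 0.8786 × 2.664 = 0.98960
SLV→CYN→XEL→SLV: 0.4228 × 1.208 × 1.79 = 0.91423
Maximum is SLV→XEL→GLM→SLV at 1.0875; arbitrage exists.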